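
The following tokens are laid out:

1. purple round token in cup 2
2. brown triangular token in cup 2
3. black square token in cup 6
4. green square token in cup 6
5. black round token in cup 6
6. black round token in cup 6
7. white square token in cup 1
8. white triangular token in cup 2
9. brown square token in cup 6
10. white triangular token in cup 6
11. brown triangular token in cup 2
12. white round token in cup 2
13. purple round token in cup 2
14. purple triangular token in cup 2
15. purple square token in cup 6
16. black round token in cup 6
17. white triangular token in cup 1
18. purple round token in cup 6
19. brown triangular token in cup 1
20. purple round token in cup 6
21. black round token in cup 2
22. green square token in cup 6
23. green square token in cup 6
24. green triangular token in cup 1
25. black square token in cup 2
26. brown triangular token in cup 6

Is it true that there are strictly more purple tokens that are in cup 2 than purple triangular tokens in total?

There are 3 purple tokens in cup 2.
There is 1 purple triangular token.
The claim requires 3 > 1, which holds.

True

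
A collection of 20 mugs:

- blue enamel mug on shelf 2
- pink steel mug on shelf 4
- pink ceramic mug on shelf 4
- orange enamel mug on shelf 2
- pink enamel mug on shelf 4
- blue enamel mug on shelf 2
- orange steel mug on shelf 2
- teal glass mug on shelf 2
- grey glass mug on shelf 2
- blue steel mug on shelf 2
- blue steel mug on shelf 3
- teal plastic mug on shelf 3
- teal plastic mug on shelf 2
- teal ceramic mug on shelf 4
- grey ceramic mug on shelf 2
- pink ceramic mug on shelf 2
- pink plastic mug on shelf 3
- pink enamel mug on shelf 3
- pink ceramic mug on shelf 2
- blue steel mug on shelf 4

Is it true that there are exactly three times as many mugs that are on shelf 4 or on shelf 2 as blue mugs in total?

|mugs on shelf 4 or on shelf 2| = 16.
|blue mugs| = 5.
The claim requires 16 = 3 × 5 = 15, which does not hold.

False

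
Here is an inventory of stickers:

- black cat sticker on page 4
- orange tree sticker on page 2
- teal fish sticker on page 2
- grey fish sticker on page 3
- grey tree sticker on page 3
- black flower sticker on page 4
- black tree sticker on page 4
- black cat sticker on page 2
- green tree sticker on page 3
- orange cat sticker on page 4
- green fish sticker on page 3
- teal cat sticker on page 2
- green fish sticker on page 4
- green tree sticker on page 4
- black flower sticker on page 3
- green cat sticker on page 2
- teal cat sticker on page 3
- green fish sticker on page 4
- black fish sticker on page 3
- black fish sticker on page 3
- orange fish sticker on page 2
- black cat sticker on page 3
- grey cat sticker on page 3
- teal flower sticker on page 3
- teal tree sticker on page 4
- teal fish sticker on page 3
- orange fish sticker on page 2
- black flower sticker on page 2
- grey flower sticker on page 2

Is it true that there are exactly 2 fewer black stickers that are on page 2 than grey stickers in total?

True

There are 2 black stickers on page 2.
There are 4 grey stickers.
The claim requires 4 − 2 (= 2) to equal 2, which holds.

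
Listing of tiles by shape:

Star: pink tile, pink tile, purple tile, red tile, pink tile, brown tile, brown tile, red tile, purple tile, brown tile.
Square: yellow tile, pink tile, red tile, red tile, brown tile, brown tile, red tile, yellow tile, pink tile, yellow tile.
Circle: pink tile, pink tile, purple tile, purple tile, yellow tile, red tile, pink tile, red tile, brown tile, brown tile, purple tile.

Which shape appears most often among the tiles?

circle

Counts by shape: circle 11, star 10, square 10.
The maximum is 11, held uniquely by circle.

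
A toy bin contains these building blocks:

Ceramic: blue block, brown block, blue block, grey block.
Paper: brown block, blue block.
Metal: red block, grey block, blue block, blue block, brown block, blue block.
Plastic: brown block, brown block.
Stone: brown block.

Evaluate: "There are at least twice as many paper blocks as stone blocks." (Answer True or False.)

|paper blocks| = 2.
|stone blocks| = 1.
The claim requires 2 ≥ 2 × 1 = 2, which holds.

True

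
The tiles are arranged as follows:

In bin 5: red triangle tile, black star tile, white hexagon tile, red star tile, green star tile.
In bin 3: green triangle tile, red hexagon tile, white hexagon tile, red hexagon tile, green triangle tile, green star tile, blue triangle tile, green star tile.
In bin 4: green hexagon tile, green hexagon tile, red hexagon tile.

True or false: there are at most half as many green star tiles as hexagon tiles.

True

There are 3 green star tiles.
There are 7 hexagon tiles.
The claim requires 2 × 3 = 6 ≤ 7, which holds.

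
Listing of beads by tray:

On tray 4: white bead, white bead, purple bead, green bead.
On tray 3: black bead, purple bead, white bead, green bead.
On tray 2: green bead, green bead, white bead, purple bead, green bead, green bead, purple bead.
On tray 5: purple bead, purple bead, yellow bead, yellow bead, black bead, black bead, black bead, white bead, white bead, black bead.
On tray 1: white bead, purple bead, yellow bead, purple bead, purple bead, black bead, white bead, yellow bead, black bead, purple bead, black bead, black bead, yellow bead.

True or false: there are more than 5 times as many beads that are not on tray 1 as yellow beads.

False

There are 25 beads that are not on tray 1.
There are 5 yellow beads.
The claim requires 25 > 5 × 5 = 25, which does not hold.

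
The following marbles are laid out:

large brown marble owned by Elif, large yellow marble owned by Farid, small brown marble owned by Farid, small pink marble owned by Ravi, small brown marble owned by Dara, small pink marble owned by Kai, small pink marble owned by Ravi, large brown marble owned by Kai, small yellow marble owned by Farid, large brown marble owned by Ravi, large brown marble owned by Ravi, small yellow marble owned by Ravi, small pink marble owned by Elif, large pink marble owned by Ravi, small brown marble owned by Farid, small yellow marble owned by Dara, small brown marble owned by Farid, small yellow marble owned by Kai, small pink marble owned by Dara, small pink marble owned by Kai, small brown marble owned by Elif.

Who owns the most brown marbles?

Counts by owner (restricted to brown marbles): Farid→3, Ravi→2, Elif→2, Kai→1, Dara→1.
The maximum is 3, held uniquely by Farid.

Farid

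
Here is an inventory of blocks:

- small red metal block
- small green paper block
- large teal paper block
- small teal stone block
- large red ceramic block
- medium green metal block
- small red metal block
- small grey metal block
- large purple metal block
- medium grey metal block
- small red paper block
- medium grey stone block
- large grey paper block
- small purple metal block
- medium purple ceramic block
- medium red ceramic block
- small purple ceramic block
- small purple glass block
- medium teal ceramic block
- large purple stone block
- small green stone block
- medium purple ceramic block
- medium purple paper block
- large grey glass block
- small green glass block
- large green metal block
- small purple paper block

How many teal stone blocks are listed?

1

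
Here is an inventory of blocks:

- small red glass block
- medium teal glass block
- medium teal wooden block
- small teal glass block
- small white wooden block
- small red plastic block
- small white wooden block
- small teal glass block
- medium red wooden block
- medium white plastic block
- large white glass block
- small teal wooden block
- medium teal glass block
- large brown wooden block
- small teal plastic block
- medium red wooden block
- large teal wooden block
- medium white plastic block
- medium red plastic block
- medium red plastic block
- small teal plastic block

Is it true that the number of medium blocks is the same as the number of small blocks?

True

medium blocks: 9.
small blocks: 9.
The claim requires 9 = 9, which holds.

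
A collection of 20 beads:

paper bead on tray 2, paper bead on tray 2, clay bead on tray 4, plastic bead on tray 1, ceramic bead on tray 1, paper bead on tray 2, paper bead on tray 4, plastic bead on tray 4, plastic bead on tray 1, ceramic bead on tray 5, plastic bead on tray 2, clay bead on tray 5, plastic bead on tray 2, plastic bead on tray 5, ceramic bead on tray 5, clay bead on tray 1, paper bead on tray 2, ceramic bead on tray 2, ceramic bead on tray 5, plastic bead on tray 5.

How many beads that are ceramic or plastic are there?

12

ceramic: 5; plastic: 7; together 5 + 7 = 12.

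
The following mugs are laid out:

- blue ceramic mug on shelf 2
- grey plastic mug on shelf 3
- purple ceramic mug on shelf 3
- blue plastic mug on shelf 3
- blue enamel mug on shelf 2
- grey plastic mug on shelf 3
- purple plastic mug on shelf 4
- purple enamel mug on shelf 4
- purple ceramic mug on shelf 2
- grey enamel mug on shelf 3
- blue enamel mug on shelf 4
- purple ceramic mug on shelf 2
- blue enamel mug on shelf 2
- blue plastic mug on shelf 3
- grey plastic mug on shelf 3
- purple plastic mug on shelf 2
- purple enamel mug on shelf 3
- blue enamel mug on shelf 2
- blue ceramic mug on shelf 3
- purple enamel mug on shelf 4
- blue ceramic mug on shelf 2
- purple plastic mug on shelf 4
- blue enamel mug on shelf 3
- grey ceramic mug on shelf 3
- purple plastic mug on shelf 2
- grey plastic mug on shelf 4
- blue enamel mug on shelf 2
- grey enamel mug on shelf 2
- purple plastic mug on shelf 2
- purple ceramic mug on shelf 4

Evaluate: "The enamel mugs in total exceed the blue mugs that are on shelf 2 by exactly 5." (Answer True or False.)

enamel mugs: 11.
blue mugs on shelf 2: 6.
The claim requires 11 − 6 (= 5) to equal 5, which holds.

True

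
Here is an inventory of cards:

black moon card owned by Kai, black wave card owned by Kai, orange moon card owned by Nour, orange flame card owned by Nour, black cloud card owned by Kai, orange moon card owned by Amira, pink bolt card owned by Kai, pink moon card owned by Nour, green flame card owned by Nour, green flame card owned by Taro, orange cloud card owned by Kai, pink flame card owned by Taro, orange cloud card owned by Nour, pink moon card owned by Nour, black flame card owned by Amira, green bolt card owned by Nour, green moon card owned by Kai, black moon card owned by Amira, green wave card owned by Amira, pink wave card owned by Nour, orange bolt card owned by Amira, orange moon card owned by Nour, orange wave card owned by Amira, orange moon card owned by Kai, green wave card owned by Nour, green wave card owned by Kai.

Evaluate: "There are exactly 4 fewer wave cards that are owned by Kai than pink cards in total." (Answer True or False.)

wave cards owned by Kai: 2.
pink cards: 5.
The claim requires 5 − 2 (= 3) to equal 4, which does not hold.

False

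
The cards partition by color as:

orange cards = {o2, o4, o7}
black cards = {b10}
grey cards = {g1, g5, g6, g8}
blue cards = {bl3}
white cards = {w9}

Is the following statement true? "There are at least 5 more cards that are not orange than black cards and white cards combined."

True

There are 7 cards that are not orange.
black cards: 1; white cards: 1; combined: 1 + 1 = 2.
The claim requires 7 − 2 = 5 ≥ 5, which holds.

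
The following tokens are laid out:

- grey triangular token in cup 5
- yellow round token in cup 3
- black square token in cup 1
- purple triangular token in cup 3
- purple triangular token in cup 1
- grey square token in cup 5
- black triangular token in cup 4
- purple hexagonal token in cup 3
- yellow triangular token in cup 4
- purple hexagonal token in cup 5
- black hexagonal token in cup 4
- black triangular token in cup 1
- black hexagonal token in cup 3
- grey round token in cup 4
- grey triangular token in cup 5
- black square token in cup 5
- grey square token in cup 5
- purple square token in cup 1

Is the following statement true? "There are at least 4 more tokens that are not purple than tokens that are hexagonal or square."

tokens that are not purple: 13.
tokens that are hexagonal or square: 9.
The claim requires 13 − 9 = 4 ≥ 4, which holds.

True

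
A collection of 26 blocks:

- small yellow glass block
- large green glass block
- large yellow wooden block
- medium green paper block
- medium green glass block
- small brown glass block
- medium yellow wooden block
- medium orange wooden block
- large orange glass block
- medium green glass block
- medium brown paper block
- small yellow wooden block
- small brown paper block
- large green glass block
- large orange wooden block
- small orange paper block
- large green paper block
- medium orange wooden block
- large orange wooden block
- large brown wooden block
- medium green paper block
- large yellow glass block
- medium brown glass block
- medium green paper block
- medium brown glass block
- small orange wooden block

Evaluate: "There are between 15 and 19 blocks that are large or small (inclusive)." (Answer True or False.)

True

There are 15 blocks that are large or small.
The claim requires 15 ≤ 15 ≤ 19, which holds.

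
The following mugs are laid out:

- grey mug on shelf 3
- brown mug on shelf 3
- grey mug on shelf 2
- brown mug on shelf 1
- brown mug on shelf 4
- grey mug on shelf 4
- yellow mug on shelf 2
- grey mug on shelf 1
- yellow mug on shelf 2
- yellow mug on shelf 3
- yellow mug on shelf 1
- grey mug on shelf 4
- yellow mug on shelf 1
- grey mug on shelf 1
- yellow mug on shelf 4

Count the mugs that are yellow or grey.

12

grey: 6; yellow: 6; together 6 + 6 = 12.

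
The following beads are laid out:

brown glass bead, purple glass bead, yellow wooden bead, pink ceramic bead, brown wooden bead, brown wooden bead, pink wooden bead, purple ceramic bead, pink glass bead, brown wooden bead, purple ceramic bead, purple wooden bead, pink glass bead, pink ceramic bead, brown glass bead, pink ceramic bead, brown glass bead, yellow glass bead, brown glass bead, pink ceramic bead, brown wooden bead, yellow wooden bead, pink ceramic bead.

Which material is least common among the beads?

Counts by material: wooden 8, glass 8, ceramic 7.
The minimum is 7, held uniquely by ceramic.

ceramic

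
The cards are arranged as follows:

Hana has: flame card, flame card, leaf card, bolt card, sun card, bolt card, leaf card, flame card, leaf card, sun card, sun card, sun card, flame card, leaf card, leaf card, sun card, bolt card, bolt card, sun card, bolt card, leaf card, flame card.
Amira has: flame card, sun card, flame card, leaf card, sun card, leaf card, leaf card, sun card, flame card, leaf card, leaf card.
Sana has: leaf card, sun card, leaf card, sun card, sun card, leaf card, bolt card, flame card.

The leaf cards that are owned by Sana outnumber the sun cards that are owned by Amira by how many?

0

leaf cards owned by Sana: 3.
sun cards owned by Amira: 3.
3 − 3 = 0.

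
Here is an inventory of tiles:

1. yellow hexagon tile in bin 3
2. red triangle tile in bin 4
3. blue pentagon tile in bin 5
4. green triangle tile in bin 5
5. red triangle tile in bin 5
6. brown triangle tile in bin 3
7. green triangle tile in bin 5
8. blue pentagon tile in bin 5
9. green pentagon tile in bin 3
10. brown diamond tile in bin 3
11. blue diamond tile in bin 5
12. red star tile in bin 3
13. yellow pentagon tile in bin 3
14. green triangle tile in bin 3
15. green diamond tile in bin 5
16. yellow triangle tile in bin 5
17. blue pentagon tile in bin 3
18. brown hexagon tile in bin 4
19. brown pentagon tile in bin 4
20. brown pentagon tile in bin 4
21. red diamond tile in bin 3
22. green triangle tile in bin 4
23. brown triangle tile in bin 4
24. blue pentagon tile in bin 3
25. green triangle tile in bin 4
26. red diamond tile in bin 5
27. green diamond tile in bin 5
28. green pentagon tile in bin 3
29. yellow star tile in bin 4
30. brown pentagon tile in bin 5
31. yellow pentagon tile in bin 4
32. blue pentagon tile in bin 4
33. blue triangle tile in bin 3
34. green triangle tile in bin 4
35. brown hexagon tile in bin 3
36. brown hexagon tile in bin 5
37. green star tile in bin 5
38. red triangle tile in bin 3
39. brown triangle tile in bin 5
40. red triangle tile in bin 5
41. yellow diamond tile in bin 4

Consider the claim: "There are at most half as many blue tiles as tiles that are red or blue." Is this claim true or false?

|blue tiles| = 7.
|tiles that are red or blue| = 14.
The claim requires 2 × 7 = 14 ≤ 14, which holds.

True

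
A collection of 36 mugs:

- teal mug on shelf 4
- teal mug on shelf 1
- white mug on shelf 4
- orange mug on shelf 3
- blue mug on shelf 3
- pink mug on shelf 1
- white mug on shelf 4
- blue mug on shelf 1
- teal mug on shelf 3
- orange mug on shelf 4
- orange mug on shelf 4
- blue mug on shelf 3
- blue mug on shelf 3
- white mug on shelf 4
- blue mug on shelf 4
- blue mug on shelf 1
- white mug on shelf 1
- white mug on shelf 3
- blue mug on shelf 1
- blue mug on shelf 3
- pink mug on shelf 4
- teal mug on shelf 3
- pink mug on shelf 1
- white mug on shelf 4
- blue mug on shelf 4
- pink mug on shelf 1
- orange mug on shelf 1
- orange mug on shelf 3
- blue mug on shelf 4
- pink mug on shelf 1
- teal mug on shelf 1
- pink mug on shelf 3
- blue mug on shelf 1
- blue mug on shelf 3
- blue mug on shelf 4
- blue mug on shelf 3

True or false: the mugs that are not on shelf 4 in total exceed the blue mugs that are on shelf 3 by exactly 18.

There are 24 mugs that are not on shelf 4.
There are 6 blue mugs on shelf 3.
The claim requires 24 − 6 (= 18) to equal 18, which holds.

True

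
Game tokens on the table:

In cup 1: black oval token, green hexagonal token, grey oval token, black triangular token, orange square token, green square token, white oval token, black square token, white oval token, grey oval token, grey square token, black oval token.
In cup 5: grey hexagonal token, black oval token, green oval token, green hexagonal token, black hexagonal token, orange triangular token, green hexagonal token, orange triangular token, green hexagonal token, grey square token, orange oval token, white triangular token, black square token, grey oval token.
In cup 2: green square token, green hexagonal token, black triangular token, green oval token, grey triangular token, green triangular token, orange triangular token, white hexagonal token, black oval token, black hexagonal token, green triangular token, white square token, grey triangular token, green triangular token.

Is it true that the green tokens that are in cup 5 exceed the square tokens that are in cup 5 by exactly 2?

|green tokens in cup 5| = 4.
|square tokens in cup 5| = 2.
The claim requires 4 − 2 (= 2) to equal 2, which holds.

True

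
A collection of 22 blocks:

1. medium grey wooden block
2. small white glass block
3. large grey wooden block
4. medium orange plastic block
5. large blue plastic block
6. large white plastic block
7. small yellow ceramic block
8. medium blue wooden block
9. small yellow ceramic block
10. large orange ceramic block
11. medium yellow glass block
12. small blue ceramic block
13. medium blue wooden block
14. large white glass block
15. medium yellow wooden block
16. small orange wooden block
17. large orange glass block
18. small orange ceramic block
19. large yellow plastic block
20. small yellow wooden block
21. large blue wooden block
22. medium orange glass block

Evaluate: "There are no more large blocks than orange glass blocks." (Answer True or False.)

There are 8 large blocks.
There are 2 orange glass blocks.
The claim requires 8 ≤ 2, which does not hold.

False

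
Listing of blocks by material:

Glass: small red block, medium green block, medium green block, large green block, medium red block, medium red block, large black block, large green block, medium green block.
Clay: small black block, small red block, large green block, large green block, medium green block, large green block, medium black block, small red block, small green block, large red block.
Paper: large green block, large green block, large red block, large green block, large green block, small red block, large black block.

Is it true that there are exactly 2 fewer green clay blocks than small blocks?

False

green clay blocks: 5.
small blocks: 6.
The claim requires 6 − 5 (= 1) to equal 2, which does not hold.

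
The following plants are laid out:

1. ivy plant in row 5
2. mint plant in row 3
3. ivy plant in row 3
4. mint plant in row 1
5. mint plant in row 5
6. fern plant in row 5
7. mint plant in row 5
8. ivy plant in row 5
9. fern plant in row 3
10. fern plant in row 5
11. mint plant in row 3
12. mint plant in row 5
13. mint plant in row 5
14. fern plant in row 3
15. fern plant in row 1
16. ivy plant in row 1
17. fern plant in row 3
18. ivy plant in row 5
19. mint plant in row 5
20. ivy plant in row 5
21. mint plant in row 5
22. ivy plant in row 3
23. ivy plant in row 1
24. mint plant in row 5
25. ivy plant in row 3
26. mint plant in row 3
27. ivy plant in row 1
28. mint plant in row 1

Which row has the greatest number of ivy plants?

Counts by row (restricted to ivy plants): row 5→4, row 1→3, row 3→3.
The maximum is 4, held uniquely by row 5.

row 5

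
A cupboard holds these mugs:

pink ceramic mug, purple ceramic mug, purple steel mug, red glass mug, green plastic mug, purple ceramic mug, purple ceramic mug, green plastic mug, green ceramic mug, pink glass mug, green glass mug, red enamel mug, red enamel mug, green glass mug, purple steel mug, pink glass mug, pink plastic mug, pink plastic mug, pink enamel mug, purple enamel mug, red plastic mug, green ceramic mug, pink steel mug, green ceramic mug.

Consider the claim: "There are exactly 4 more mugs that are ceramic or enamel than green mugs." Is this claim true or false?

|mugs that are ceramic or enamel| = 11.
|green mugs| = 7.
The claim requires 11 − 7 (= 4) to equal 4, which holds.

True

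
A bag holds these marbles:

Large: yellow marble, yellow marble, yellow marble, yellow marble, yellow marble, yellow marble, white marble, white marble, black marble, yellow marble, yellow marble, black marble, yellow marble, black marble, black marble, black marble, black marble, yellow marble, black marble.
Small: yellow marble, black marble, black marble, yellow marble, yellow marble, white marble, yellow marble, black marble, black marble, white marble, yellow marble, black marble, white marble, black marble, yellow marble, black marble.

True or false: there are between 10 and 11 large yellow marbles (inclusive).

True

There are 10 large yellow marbles.
The claim requires 10 ≤ 10 ≤ 11, which holds.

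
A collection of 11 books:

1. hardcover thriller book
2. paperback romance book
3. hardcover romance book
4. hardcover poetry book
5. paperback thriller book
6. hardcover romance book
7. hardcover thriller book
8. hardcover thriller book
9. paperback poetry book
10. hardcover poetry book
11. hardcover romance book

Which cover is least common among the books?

paperback

Counts by cover: hardcover 8, paperback 3.
The minimum is 3, held uniquely by paperback.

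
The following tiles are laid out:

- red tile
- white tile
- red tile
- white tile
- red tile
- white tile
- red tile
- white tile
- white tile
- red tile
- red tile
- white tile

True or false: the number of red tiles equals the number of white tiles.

|red tiles| = 6.
|white tiles| = 6.
The claim requires 6 = 6, which holds.

True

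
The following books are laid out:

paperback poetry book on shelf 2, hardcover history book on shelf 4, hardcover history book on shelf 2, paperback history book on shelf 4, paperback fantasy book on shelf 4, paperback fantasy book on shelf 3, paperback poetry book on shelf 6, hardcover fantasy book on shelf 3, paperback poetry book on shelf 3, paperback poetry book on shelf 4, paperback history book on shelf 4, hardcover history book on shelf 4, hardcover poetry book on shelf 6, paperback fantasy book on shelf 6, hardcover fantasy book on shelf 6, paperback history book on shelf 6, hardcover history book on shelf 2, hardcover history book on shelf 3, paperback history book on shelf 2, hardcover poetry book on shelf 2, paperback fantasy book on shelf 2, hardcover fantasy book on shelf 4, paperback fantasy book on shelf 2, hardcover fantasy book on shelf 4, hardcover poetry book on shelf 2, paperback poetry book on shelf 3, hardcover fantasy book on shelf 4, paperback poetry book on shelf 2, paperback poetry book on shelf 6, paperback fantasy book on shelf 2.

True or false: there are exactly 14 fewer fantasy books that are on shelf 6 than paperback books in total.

False

|fantasy books on shelf 6| = 2.
|paperback books| = 17.
The claim requires 17 − 2 (= 15) to equal 14, which does not hold.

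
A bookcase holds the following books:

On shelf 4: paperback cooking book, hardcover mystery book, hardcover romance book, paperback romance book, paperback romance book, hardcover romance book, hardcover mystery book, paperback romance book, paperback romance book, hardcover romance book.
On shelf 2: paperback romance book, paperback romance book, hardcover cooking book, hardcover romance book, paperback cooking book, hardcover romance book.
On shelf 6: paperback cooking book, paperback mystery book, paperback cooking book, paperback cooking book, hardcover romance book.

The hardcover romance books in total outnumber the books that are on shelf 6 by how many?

1

hardcover romance books: 6.
books on shelf 6: 5.
6 − 5 = 1.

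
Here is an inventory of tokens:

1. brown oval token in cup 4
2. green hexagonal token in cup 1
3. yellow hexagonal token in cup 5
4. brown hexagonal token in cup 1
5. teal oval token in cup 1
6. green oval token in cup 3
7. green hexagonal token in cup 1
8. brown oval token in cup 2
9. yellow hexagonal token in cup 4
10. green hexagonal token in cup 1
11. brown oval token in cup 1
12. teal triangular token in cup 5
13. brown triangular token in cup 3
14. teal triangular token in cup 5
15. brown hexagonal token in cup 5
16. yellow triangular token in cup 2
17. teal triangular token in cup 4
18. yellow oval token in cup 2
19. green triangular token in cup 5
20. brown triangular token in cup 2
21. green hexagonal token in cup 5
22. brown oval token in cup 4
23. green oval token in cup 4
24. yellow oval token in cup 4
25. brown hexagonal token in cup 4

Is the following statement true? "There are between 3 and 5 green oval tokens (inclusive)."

|green oval tokens| = 2.
The claim requires 3 ≤ 2 ≤ 5, which does not hold.

False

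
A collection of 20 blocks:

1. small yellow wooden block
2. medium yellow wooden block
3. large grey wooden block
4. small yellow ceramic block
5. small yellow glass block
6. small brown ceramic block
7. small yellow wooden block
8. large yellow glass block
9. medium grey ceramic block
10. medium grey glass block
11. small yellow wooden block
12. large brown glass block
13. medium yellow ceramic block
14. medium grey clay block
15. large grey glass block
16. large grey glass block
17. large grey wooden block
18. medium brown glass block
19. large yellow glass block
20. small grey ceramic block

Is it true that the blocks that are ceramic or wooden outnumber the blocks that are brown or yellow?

|blocks that are ceramic or wooden| = 11.
|blocks that are brown or yellow| = 12.
The claim requires 11 > 12, which does not hold.

False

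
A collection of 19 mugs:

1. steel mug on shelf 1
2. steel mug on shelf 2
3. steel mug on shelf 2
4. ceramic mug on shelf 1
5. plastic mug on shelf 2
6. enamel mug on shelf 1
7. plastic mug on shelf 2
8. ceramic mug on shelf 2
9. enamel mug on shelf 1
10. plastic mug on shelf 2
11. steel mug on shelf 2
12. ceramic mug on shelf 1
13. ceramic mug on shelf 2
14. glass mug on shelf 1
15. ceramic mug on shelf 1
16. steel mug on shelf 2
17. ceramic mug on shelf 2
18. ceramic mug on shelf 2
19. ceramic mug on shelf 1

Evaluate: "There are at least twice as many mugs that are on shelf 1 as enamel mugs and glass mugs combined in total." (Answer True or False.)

True

There are 8 mugs on shelf 1.
enamel mugs: 2; glass mugs: 1; combined: 2 + 1 = 3.
The claim requires 8 ≥ 2 × 3 = 6, which holds.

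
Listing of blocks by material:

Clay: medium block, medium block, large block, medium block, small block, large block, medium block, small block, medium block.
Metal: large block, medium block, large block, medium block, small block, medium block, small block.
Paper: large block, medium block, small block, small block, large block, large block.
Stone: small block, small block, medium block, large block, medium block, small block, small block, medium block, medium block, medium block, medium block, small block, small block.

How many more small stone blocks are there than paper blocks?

small stone blocks: 6.
paper blocks: 6.
6 − 6 = 0.

0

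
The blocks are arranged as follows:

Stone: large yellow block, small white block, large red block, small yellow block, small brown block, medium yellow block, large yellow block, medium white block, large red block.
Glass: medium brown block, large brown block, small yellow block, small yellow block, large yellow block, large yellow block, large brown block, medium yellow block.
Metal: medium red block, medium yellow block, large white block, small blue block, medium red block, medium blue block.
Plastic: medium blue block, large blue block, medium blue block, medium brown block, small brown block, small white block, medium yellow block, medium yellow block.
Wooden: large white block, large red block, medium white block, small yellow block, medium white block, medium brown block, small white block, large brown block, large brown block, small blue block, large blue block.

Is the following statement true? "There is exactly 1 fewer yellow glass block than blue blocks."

yellow glass blocks: 5.
blue blocks: 7.
The claim requires 7 − 5 (= 2) to equal 1, which does not hold.

False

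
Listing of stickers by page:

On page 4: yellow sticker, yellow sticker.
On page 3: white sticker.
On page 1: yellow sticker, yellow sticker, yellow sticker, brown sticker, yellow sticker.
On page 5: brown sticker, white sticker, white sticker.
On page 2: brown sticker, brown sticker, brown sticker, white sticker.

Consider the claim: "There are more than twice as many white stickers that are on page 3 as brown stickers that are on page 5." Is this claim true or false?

There is 1 white sticker on page 3.
There is 1 brown sticker on page 5.
The claim requires 1 > 2 × 1 = 2, which does not hold.

False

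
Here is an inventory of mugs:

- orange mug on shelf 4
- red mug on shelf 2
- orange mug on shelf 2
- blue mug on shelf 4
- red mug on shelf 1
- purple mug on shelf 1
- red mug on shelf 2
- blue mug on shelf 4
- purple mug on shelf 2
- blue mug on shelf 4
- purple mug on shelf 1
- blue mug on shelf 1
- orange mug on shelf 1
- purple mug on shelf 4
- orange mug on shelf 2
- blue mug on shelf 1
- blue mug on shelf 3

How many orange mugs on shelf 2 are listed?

2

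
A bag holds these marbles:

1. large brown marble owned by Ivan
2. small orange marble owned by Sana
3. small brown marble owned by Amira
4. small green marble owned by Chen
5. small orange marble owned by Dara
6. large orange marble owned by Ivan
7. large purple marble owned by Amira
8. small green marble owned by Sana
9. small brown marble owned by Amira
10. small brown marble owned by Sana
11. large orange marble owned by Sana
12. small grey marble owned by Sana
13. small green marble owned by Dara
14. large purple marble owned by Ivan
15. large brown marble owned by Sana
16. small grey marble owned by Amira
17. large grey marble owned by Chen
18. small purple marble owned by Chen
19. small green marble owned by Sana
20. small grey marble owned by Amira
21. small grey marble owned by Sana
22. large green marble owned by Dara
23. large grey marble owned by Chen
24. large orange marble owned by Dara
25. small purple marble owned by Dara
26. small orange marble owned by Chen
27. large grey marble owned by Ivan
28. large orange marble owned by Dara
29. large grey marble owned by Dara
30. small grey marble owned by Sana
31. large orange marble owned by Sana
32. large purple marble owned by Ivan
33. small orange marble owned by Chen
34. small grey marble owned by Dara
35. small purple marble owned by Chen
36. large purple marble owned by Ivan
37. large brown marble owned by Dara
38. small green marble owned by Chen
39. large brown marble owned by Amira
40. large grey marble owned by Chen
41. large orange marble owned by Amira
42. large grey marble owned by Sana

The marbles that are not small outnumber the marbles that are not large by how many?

0

marbles that are not small: 21.
marbles that are not large: 21.
21 − 21 = 0.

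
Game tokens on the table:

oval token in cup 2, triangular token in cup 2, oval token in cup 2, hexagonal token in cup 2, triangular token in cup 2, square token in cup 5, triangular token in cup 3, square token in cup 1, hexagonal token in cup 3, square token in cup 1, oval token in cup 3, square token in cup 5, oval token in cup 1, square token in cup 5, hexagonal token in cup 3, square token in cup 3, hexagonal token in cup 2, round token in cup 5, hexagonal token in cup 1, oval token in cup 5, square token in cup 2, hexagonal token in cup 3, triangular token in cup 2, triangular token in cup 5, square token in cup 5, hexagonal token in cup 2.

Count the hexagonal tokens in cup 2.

3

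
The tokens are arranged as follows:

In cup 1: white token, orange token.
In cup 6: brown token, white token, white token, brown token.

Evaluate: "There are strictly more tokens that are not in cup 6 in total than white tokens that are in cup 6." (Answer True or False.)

|tokens that are not in cup 6| = 2.
|white tokens in cup 6| = 2.
The claim requires 2 > 2, which does not hold.

False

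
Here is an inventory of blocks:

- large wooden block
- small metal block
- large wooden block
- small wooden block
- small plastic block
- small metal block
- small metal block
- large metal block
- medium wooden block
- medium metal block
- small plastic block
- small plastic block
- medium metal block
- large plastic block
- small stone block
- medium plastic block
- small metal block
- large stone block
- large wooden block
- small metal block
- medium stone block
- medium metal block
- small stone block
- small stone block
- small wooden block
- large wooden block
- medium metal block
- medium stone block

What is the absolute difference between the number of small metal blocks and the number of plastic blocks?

small metal blocks: 5. plastic blocks: 5.
|5 − 5| = 5 − 5 = 0.

0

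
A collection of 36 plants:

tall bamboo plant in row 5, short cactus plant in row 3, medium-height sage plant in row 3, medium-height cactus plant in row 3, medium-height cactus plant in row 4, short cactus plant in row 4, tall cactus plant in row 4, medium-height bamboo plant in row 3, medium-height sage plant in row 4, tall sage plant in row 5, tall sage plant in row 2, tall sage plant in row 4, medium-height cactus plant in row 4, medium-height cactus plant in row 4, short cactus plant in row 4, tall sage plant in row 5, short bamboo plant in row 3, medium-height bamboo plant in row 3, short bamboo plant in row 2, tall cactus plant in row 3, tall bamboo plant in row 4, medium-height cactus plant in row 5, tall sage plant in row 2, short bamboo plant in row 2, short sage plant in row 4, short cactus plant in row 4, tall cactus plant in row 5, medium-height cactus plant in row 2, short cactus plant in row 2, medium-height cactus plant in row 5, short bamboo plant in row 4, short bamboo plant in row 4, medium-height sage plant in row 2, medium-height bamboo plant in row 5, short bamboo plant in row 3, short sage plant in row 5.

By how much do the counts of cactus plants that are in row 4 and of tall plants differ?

cactus plants in row 4: 7. tall plants: 10.
|7 − 10| = 10 − 7 = 3.

3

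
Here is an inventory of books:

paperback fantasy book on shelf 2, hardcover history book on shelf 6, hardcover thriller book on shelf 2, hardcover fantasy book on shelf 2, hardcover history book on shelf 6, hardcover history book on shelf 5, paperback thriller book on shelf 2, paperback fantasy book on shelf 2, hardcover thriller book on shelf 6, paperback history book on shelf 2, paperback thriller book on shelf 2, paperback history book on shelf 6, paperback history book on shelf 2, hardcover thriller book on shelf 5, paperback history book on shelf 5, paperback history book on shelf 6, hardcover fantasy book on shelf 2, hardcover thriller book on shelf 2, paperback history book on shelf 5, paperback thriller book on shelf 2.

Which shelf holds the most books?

shelf 2

Counts by shelf: shelf 2→11, shelf 6→5, shelf 5→4.
The maximum is 11, held uniquely by shelf 2.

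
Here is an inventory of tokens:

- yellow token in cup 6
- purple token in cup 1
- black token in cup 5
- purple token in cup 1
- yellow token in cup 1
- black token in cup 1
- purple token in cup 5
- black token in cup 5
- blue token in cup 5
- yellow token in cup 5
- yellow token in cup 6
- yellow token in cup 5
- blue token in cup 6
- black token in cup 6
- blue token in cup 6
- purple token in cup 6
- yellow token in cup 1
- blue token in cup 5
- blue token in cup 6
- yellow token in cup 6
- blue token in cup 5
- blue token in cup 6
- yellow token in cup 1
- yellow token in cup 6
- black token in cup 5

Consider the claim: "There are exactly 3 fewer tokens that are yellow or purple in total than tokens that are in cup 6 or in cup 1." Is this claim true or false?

|tokens that are yellow or purple| = 13.
|tokens in cup 6 or in cup 1| = 16.
The claim requires 16 − 13 (= 3) to equal 3, which holds.

True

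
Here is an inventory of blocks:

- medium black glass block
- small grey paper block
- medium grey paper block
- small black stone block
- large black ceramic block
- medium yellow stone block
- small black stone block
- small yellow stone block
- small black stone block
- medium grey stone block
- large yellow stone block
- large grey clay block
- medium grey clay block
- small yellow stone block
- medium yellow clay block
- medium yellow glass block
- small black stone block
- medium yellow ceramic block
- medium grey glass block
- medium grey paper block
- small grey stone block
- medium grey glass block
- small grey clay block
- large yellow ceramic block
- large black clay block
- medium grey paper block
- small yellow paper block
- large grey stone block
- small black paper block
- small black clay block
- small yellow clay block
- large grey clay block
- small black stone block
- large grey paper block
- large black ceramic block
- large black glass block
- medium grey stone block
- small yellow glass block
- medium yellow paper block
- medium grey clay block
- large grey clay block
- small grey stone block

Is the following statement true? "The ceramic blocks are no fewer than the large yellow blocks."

True

There are 4 ceramic blocks.
There are 2 large yellow blocks.
The claim requires 4 ≥ 2, which holds.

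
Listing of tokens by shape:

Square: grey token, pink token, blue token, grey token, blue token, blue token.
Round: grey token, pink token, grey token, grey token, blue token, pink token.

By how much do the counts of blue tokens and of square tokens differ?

blue tokens: 4. square tokens: 6.
|4 − 6| = 6 − 4 = 2.

2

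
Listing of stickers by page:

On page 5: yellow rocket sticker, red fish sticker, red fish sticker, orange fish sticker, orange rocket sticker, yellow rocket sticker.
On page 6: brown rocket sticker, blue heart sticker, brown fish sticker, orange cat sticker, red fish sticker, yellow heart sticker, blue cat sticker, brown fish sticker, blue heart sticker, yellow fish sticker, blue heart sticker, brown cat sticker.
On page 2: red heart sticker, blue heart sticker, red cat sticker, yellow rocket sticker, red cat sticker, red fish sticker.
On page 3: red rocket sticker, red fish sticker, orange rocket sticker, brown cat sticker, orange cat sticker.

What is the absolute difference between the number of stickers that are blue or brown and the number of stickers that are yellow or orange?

0

stickers that are blue or brown: 10. stickers that are yellow or orange: 10.
|10 − 10| = 10 − 10 = 0.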